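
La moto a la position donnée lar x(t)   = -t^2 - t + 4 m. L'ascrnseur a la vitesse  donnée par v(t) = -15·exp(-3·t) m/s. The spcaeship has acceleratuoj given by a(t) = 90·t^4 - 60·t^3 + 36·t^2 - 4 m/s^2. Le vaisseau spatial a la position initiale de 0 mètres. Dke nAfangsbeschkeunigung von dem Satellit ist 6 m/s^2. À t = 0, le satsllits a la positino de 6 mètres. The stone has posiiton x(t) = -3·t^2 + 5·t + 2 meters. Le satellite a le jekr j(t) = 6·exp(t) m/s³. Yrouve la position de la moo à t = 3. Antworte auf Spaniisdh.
Usando x(t) = -t^2 - t + 4 y sustituyendo t = 3, encontramos x = -8.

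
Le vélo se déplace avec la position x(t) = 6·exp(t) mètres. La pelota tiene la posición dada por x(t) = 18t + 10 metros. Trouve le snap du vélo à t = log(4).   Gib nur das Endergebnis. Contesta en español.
El snap en t = log(4) es s = 24.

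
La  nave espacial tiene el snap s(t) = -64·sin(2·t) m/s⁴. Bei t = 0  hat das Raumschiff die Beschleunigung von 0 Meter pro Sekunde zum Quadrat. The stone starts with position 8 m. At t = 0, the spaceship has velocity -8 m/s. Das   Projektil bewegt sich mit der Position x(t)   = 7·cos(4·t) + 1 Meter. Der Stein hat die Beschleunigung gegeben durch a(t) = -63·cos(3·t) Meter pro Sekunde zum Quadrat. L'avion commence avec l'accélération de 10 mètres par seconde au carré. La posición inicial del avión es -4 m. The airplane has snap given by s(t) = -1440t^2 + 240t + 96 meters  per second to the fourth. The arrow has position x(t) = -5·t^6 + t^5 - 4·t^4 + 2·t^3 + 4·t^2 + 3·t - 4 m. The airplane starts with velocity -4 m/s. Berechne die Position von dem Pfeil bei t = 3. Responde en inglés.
We have position x(t) = -5·t^6 + t^5 - 4·t^4 + 2·t^3 + 4·t^2 + 3·t - 4. Substituting t = 3: x(3) = -3631.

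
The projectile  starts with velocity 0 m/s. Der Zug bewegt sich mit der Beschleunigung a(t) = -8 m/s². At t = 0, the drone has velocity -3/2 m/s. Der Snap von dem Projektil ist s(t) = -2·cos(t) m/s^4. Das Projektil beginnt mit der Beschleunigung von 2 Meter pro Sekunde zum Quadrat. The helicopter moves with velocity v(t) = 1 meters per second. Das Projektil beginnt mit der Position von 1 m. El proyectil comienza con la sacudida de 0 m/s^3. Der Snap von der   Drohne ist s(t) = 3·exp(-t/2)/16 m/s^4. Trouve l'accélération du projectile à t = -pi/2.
Pour résoudre ceci, nous devons prendre 2 primitives de notre équation du snap s(t) = -2·cos(t). La primitive du snap est le jerk. En utilisant j(0) = 0, nous obtenons j(t) = -2·sin(t). L'intégrale du jerk est l'accélération. En utilisant a(0) = 2, nous obtenons a(t) = 2·cos(t). Nous avons l'accélération a(t) = 2·cos(t). En substituant t = -pi/2: a(-pi/2) = 0.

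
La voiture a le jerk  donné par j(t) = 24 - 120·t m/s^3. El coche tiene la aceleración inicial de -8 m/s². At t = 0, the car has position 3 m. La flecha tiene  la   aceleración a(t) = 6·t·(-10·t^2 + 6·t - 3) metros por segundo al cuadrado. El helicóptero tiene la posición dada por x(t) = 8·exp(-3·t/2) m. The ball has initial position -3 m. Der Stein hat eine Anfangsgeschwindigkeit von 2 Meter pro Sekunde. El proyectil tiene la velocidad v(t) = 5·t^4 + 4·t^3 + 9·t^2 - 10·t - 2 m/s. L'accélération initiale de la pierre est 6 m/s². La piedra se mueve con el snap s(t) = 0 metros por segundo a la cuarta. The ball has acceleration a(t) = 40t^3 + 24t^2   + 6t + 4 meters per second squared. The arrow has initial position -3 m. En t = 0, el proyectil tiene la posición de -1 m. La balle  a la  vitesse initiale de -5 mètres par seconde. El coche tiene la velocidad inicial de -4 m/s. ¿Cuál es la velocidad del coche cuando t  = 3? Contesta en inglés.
Starting from jerk j(t) = 24 - 120·t, we take 2 integrals. The integral of jerk is acceleration. Using a(0) = -8, we get a(t) = -60·t^2 + 24·t - 8. Taking ∫a(t)dt and applying v(0) = -4, we find v(t) = -20·t^3 + 12·t^2 - 8·t - 4. From the given velocity equation v(t) = -20·t^3 + 12·t^2 - 8·t - 4, we substitute t = 3 to get v = -460.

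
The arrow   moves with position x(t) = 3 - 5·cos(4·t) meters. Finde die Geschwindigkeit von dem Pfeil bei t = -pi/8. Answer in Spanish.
Partiendo de la posición x(t) = 3 - 5·cos(4·t), tomamos 1 derivada. La derivada de la posición da la velocidad: v(t) = 20·sin(4·t). De la ecuación de la velocidad v(t) = 20·sin(4·t), sustituimos t = -pi/8 para obtener v = -20.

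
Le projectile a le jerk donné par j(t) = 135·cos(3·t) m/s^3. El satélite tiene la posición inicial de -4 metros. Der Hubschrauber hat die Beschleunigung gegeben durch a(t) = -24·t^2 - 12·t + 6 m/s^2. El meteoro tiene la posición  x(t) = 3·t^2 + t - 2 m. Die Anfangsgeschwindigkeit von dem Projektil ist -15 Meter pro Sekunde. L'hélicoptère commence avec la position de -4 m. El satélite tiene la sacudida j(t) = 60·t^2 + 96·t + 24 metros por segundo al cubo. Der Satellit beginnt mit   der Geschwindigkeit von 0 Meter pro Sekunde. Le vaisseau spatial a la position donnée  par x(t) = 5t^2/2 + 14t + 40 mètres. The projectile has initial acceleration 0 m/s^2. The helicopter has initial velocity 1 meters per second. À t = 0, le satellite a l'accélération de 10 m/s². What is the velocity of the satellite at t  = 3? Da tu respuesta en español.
Partiendo de la sacudida j(t) = 60·t^2 + 96·t + 24, tomamos 2 integrales. Integrando la sacudida y usando la condición inicial a(0) = 10, obtenemos a(t) = 20·t^3 + 48·t^2 + 24·t + 10. La antiderivada de la aceleración, con v(0) = 0, da la velocidad: v(t) = t·(5·t^3 + 16·t^2 + 12·t + 10). De la ecuación de la velocidad v(t) = t·(5·t^3 + 16·t^2 + 12·t + 10), sustituimos t = 3 para obtener v = 975.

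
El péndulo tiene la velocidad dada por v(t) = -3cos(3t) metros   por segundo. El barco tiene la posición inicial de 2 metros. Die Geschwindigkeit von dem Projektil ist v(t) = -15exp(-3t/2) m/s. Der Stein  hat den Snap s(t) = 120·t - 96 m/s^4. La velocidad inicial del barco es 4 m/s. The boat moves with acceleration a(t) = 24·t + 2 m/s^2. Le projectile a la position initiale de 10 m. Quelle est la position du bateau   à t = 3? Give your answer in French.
Nous devons intégrer notre équation de l'accélération a(t) = 24·t + 2 2 fois. En prenant ∫a(t)dt et en appliquant v(0) = 4, nous trouvons v(t) = 12·t^2 + 2·t + 4. La primitive de la vitesse est la position. En utilisant x(0) = 2, nous obtenons x(t) = 4·t^3 + t^2 + 4·t + 2. En utilisant x(t) = 4·t^3 + t^2 + 4·t + 2 et en substituant t = 3, nous trouvons x = 131.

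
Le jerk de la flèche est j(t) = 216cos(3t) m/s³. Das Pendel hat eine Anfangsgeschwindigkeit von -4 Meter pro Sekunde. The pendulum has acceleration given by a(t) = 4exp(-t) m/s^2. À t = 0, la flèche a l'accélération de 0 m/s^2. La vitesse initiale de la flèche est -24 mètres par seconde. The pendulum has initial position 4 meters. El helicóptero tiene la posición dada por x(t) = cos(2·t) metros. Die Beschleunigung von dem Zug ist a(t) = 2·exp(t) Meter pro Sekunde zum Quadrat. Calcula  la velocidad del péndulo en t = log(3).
Debemos encontrar la antiderivada de nuestra ecuación de la aceleración a(t) = 4·exp(-t) 1 vez. La antiderivada de la aceleración es la velocidad. Usando v(0) = -4, obtenemos v(t) = -4·exp(-t). De la ecuación de la velocidad v(t) = -4·exp(-t), sustituimos t = log(3) para obtener v = -4/3.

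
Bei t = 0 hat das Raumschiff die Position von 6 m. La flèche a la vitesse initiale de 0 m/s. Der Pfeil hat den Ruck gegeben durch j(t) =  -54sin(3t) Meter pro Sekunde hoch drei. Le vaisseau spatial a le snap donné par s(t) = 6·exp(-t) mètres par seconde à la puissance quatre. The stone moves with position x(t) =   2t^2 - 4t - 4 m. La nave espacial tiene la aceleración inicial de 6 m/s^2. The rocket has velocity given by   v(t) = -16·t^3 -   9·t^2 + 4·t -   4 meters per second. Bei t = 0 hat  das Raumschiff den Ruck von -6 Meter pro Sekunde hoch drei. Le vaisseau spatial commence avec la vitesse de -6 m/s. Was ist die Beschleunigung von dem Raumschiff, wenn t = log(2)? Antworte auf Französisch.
Pour résoudre ceci, nous devons prendre 2 primitives de notre équation du snap s(t) = 6·exp(-t). En prenant ∫s(t)dt et en appliquant j(0) = -6, nous trouvons j(t) = -6·exp(-t). La primitive du jerk est l'accélération. En utilisant a(0) = 6, nous obtenons a(t) = 6·exp(-t). En utilisant a(t) = 6·exp(-t) et en substituant t = log(2), nous trouvons a = 3.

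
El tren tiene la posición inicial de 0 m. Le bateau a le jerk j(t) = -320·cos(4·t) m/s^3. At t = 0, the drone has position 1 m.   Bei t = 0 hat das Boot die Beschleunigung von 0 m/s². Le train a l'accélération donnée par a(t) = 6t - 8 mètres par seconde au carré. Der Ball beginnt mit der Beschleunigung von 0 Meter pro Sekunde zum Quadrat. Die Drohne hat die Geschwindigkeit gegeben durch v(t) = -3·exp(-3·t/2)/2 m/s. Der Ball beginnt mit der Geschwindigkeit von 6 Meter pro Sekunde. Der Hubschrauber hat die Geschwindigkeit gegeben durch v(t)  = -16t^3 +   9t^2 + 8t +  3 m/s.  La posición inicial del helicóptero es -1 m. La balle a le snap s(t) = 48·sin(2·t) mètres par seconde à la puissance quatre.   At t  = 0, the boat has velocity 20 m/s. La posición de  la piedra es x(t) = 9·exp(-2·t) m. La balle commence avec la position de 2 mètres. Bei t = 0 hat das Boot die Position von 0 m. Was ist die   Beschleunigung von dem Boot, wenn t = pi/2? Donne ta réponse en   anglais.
We need to integrate our jerk equation j(t) = -320·cos(4·t) 1 time. Taking ∫j(t)dt and applying a(0) = 0, we find a(t) = -80·sin(4·t). We have acceleration a(t) = -80·sin(4·t). Substituting t = pi/2: a(pi/2) = 0.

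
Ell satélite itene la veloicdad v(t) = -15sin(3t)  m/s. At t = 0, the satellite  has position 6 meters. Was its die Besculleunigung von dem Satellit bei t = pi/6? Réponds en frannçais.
Pour résoudre ceci, nous devons prendre 1 dérivée de notre équation de la vitesse v(t) = -15·sin(3·t). En dérivant la vitesse, nous obtenons l'accélération: a(t) = -45·cos(3·t). En utilisant a(t) = -45·cos(3·t) et en substituant t = pi/6, nous trouvons a = 0.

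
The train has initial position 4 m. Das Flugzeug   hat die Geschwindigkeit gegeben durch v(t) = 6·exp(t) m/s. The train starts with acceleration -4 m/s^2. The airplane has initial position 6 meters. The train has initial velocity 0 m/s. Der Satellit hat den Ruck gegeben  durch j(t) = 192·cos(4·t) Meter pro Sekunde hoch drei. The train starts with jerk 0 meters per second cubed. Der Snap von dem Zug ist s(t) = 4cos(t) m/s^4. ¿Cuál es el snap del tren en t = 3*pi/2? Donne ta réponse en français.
De l'équation du snap s(t) = 4·cos(t), nous substituons t = 3*pi/2 pour obtenir s = 0.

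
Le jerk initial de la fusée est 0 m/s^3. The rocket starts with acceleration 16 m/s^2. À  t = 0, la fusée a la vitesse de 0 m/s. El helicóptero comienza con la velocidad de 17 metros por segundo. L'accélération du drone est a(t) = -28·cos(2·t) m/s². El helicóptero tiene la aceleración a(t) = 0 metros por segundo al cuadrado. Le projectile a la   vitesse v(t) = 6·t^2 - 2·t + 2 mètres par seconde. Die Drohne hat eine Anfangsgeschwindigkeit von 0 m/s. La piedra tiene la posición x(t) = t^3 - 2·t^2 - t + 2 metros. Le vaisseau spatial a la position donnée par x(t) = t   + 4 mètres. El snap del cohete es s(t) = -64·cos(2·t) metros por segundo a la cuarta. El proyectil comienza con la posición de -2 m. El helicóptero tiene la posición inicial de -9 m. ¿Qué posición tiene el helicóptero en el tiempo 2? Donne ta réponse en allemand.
Um dies zu lösen, müssen wir 2 Stammfunktionen unserer Gleichung für die Beschleunigung a(t) = 0 finden. Das Integral von der Beschleunigung, mit v(0) = 17, ergibt die Geschwindigkeit: v(t) = 17. Durch Integration von der Geschwindigkeit und Verwendung der Anfangsbedingung x(0) = -9, erhalten wir x(t) = 17·t - 9. Wir haben die Position x(t) = 17·t - 9. Durch Einsetzen von t = 2: x(2) = 25.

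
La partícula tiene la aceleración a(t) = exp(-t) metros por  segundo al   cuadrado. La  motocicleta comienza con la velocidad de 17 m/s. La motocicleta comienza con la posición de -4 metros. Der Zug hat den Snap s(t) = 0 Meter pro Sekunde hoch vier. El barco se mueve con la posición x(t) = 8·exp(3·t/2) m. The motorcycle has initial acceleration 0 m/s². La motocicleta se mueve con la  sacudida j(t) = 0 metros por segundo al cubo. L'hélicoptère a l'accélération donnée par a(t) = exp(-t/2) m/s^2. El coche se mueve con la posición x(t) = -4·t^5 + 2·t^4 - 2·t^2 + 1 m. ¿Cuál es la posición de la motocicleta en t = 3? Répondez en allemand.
Wir müssen unsere Gleichung für den Ruck j(t) = 0 3-mal integrieren. Das Integral von dem Ruck, mit a(0) = 0, ergibt die Beschleunigung: a(t) = 0. Mit ∫a(t)dt und Anwendung von v(0) = 17, finden wir v(t) = 17. Die Stammfunktion von der Geschwindigkeit ist die Position. Mit x(0) = -4 erhalten wir x(t) = 17·t - 4. Mit x(t) = 17·t - 4 und Einsetzen von t = 3, finden wir x = 47.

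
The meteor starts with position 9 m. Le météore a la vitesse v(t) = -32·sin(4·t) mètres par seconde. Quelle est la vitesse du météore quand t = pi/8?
De l'équation de la vitesse v(t) = -32·sin(4·t), nous substituons t = pi/8 pour obtenir v = -32.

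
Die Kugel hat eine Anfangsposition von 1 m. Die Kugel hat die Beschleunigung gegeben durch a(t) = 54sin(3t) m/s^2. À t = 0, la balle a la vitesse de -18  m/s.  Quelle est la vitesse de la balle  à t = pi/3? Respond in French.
En partant de l'accélération a(t) = 54·sin(3·t), nous prenons 1 primitive. L'intégrale de l'accélération, avec v(0) = -18, donne la vitesse: v(t) = -18·cos(3·t). En utilisant v(t) = -18·cos(3·t) et en substituant t = pi/3, nous trouvons v = 18.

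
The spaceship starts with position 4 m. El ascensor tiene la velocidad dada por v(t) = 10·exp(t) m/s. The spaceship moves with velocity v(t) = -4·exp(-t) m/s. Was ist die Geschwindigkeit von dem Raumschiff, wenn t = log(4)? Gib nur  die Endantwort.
v(log(4)) = -1.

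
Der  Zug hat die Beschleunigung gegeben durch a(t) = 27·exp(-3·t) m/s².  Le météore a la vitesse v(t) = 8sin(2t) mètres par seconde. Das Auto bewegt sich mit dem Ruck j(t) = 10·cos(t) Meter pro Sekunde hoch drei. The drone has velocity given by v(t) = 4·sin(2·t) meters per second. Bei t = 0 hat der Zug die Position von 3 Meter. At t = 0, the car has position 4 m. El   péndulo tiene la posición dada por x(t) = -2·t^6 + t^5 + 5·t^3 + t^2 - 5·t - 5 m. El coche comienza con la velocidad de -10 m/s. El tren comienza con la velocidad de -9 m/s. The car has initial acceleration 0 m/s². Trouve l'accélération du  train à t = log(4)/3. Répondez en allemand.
Mit a(t) = 27·exp(-3·t) und Einsetzen von t = log(4)/3, finden wir a = 27/4.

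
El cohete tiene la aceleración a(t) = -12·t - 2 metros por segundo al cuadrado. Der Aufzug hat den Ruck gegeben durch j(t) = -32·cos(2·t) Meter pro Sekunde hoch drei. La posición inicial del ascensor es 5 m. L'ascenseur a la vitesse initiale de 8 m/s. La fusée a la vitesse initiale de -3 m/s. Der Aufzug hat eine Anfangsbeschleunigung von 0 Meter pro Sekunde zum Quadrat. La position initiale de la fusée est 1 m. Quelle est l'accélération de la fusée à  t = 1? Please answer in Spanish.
De la ecuación de la aceleración a(t) = -12·t - 2, sustituimos t = 1 para obtener a = -14.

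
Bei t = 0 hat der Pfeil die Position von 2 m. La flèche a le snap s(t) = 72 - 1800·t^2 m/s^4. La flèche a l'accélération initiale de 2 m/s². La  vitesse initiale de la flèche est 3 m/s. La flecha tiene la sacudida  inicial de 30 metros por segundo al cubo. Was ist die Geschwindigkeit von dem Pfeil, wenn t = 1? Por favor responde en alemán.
Ausgehend von dem Snap s(t) = 72 - 1800·t^2, nehmen wir 3 Integrale. Durch Integration von dem Snap und Verwendung der Anfangsbedingung j(0) = 30, erhalten wir j(t) = -600·t^3 + 72·t + 30. Mit ∫j(t)dt und Anwendung von a(0) = 2, finden wir a(t) = -150·t^4 + 36·t^2 + 30·t + 2. Mit ∫a(t)dt und Anwendung von v(0) = 3, finden wir v(t) = -30·t^5 + 12·t^3 + 15·t^2 + 2·t + 3. Aus der Gleichung für die Geschwindigkeit v(t) = -30·t^5 + 12·t^3 + 15·t^2 + 2·t + 3, setzen wir t = 1 ein und erhalten v = 2.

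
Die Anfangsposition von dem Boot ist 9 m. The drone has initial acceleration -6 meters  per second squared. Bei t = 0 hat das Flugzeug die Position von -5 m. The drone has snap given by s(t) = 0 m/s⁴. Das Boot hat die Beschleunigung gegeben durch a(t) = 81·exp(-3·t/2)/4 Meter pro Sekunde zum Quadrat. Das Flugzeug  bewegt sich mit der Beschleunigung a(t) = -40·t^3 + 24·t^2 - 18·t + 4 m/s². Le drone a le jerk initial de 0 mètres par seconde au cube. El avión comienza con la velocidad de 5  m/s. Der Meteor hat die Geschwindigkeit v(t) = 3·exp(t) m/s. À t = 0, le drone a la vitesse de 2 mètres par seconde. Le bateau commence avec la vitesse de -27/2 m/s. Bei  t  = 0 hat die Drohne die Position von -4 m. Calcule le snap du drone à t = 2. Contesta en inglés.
From the given snap equation s(t) = 0, we substitute t = 2 to get s = 0.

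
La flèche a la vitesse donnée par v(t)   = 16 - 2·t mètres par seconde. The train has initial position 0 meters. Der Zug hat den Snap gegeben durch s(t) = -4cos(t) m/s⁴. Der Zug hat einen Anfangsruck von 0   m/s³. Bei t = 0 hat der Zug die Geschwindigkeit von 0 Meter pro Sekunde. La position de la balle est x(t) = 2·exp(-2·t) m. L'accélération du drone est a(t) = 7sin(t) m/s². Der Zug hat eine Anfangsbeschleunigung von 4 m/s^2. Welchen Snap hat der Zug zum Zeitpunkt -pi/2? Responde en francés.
Nous avons le snap s(t) = -4·cos(t). En substituant t = -pi/2: s(-pi/2) = 0.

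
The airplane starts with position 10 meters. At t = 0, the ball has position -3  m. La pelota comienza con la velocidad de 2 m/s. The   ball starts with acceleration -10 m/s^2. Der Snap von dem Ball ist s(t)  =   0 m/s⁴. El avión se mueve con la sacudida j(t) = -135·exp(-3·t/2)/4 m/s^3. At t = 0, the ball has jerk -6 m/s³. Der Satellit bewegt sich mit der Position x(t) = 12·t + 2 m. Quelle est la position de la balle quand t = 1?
En partant du snap s(t) = 0, nous prenons 4 intégrales. La primitive du snap, avec j(0) = -6, donne le jerk: j(t) = -6. L'intégrale du jerk, avec a(0) = -10, donne l'accélération: a(t) = -6·t - 10. L'intégrale de l'accélération, avec v(0) = 2, donne la vitesse: v(t) = -3·t^2 - 10·t + 2. La primitive de la vitesse est la position. En utilisant x(0) = -3, nous obtenons x(t) = -t^3 - 5·t^2 + 2·t - 3. Nous avons la position x(t) = -t^3 - 5·t^2 + 2·t - 3. En substituant t = 1: x(1) = -7.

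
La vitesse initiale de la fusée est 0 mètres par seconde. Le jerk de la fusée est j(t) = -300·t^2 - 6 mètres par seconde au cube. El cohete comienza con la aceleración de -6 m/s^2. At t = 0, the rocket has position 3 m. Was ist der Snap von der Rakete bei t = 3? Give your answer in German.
Wir müssen unsere Gleichung für den Ruck j(t) = -300·t^2 - 6 1-mal ableiten. Die Ableitung von dem Ruck ergibt den Snap: s(t) = -600·t. Wir haben den Snap s(t) = -600·t. Durch Einsetzen von t = 3: s(3) = -1800.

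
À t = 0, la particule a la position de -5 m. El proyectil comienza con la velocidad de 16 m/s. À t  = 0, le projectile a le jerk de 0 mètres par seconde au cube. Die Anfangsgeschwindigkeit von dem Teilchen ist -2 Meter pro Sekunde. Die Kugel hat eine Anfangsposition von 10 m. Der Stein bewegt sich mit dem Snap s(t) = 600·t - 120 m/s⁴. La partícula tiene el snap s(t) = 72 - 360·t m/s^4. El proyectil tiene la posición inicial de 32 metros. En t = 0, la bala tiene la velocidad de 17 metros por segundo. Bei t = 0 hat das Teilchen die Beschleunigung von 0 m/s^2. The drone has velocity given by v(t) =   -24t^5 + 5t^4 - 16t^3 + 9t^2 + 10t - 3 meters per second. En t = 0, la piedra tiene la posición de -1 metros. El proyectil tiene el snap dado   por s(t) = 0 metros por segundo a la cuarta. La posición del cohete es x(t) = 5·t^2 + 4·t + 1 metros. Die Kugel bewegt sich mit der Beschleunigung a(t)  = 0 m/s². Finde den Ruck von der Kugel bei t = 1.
Um dies zu lösen, müssen wir 1 Ableitung unserer Gleichung für die Beschleunigung a(t) = 0 nehmen. Mit d/dt von a(t) finden wir j(t) = 0. Wir haben den Ruck j(t) = 0. Durch Einsetzen von t = 1: j(1) = 0.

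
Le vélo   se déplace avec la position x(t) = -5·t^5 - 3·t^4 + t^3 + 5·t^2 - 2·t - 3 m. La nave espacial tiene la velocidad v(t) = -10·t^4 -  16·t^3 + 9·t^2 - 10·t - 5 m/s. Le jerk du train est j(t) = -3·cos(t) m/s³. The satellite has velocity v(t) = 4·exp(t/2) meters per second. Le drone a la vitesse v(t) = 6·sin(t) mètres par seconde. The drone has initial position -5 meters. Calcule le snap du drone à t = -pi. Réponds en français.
Nous devons dériver notre équation de la vitesse v(t) = 6·sin(t) 3 fois. En dérivant la vitesse, nous obtenons l'accélération: a(t) = 6·cos(t). En dérivant l'accélération, nous obtenons le jerk: j(t) = -6·sin(t). En prenant d/dt de j(t), nous trouvons s(t) = -6·cos(t). En utilisant s(t) = -6·cos(t) et en substituant t = -pi, nous trouvons s = 6.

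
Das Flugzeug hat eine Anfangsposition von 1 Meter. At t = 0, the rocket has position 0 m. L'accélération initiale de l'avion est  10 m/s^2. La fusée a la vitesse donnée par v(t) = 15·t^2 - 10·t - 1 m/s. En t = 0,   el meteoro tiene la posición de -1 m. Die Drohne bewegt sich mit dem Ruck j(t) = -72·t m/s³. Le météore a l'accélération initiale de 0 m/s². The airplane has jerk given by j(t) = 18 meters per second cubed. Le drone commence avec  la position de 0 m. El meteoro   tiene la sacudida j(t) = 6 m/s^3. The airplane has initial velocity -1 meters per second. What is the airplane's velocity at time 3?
We need to integrate our jerk equation j(t) = 18 2 times. Integrating jerk and using the initial condition a(0) = 10, we get a(t) = 18·t + 10. Finding the integral of a(t) and using v(0) = -1: v(t) = 9·t^2 + 10·t - 1. From the given velocity equation v(t) = 9·t^2 + 10·t - 1, we substitute t = 3 to get v = 110.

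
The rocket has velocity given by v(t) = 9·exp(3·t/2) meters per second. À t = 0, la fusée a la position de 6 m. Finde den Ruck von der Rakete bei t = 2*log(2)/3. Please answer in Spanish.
Para resolver esto, necesitamos tomar 2 derivadas de nuestra ecuación de la velocidad v(t) = 9·exp(3·t/2). Derivando la velocidad, obtenemos la aceleración: a(t) = 27·exp(3·t/2)/2. Derivando la aceleración, obtenemos la sacudida: j(t) = 81·exp(3·t/2)/4. Usando j(t) = 81·exp(3·t/2)/4 y sustituyendo t = 2*log(2)/3, encontramos j = 81/2.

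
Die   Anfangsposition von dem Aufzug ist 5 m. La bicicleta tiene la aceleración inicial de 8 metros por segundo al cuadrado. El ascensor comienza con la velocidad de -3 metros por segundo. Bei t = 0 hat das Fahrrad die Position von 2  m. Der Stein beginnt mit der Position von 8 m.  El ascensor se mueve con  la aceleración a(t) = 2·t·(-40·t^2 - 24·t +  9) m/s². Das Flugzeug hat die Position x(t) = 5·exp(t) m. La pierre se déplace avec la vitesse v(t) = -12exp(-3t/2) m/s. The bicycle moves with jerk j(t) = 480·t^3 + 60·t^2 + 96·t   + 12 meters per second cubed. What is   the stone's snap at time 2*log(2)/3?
Starting from velocity v(t) = -12·exp(-3·t/2), we take 3 derivatives. Differentiating velocity, we get acceleration: a(t) = 18·exp(-3·t/2). The derivative of acceleration gives jerk: j(t) = -27·exp(-3·t/2). Taking d/dt of j(t), we find s(t) = 81·exp(-3·t/2)/2. We have snap s(t) = 81·exp(-3·t/2)/2. Substituting t = 2*log(2)/3: s(2*log(2)/3) = 81/4.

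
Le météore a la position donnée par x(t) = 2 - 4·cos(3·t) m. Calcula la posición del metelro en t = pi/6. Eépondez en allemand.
Mit x(t) = 2 - 4·cos(3·t) und Einsetzen von t = pi/6, finden wir x = 2.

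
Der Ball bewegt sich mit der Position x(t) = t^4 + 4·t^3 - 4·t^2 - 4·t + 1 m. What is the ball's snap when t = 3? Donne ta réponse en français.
En partant de la position x(t) = t^4 + 4·t^3 - 4·t^2 - 4·t + 1, nous prenons 4 dérivées. En prenant d/dt de x(t), nous trouvons v(t) = 4·t^3 + 12·t^2 - 8·t - 4. La dérivée de la vitesse donne l'accélération: a(t) = 12·t^2 + 24·t - 8. En prenant d/dt de a(t), nous trouvons j(t) = 24·t + 24. En dérivant le jerk, nous obtenons le snap: s(t) = 24. En utilisant s(t) = 24 et en substituant t = 3, nous trouvons s = 24.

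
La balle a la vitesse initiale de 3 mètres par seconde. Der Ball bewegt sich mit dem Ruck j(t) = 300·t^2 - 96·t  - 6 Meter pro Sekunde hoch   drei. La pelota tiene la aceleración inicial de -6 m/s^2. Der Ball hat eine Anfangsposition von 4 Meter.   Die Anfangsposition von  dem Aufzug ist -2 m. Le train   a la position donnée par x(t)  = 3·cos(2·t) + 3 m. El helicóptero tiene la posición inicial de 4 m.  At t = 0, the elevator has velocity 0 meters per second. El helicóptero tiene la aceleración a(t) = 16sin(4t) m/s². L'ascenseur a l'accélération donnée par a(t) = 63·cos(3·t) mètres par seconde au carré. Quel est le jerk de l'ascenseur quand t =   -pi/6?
Pour résoudre ceci, nous devons prendre 1 dérivée de notre équation de l'accélération a(t) = 63·cos(3·t). En dérivant l'accélération, nous obtenons le jerk: j(t) = -189·sin(3·t). Nous avons le jerk j(t) = -189·sin(3·t). En substituant t = -pi/6: j(-pi/6) = 189.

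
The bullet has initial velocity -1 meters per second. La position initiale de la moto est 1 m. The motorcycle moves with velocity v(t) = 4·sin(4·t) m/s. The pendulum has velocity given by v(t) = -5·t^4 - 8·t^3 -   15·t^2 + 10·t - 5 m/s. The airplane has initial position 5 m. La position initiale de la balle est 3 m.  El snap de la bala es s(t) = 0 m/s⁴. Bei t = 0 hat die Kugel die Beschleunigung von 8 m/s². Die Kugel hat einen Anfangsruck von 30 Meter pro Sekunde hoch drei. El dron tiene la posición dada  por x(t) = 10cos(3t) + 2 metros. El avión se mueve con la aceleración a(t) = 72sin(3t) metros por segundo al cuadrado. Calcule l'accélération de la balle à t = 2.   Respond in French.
En partant du snap s(t) = 0, nous prenons 2 intégrales. En intégrant le snap et en utilisant la condition initiale j(0) = 30, nous obtenons j(t) = 30. En prenant ∫j(t)dt et en appliquant a(0) = 8, nous trouvons a(t) = 30·t + 8. De l'équation de l'accélération a(t) = 30·t + 8, nous substituons t = 2 pour obtenir a = 68.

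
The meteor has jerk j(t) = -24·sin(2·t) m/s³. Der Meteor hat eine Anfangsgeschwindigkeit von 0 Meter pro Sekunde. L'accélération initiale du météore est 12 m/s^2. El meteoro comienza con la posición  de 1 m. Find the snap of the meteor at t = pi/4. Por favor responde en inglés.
Starting from jerk j(t) = -24·sin(2·t), we take 1 derivative. Differentiating jerk, we get snap: s(t) = -48·cos(2·t). From the given snap equation s(t) = -48·cos(2·t), we substitute t = pi/4 to get s = 0.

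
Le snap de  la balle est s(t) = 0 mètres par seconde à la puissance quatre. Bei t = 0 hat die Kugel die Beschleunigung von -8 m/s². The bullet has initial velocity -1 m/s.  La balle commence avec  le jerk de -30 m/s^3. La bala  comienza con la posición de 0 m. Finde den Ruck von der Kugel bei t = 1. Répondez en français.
En partant du snap s(t) = 0, nous prenons 1 intégrale. L'intégrale du snap, avec j(0) = -30, donne le jerk: j(t) = -30. Nous avons le jerk j(t) = -30. En substituant t = 1: j(1) = -30.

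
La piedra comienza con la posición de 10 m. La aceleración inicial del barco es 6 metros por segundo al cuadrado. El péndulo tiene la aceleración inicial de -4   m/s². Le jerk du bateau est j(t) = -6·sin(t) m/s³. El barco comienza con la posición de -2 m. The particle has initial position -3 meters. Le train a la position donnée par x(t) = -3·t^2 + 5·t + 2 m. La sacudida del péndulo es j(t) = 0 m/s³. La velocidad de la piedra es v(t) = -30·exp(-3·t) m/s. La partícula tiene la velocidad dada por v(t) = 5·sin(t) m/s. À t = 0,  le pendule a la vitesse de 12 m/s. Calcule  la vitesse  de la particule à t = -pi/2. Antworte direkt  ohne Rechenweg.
La vitesse à t = -pi/2 est v = -5.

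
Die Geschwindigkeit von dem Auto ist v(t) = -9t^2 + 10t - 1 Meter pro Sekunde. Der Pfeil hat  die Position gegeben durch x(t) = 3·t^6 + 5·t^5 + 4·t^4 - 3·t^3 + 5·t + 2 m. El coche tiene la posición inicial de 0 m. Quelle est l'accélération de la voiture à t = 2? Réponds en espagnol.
Para resolver esto, necesitamos tomar 1 derivada de nuestra ecuación de la velocidad v(t) = -9·t^2 + 10·t - 1. Derivando la velocidad, obtenemos la aceleración: a(t) = 10 - 18·t. De la ecuación de la aceleración a(t) = 10 - 18·t, sustituimos t = 2 para obtener a = -26.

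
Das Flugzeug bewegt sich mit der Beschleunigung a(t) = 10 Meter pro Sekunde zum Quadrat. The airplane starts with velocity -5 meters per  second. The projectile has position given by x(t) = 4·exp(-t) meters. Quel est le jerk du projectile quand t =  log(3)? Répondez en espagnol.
Partiendo de la posición x(t) = 4·exp(-t), tomamos 3 derivadas. La derivada de la posición da la velocidad: v(t) = -4·exp(-t). Tomando d/dt de v(t), encontramos a(t) = 4·exp(-t). La derivada de la aceleración da la sacudida: j(t) = -4·exp(-t). Tenemos la sacudida j(t) = -4·exp(-t). Sustituyendo t = log(3): j(log(3)) = -4/3.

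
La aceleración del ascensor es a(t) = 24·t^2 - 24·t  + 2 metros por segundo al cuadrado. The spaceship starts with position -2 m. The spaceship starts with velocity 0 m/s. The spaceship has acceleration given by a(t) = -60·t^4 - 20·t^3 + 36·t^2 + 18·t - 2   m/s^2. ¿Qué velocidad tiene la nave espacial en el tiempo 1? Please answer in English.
We need to integrate our acceleration equation a(t) = -60·t^4 - 20·t^3 + 36·t^2 + 18·t - 2 1 time. Integrating acceleration and using the initial condition v(0) = 0, we get v(t) = t·(-12·t^4 - 5·t^3 + 12·t^2 + 9·t - 2). From the given velocity equation v(t) = t·(-12·t^4 - 5·t^3 + 12·t^2 + 9·t - 2), we substitute t = 1 to get v = 2.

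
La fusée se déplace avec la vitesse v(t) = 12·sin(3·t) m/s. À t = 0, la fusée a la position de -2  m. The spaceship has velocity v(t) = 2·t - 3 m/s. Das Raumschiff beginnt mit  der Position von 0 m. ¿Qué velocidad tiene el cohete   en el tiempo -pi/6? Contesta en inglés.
We have velocity v(t) = 12·sin(3·t). Substituting t = -pi/6: v(-pi/6) = -12.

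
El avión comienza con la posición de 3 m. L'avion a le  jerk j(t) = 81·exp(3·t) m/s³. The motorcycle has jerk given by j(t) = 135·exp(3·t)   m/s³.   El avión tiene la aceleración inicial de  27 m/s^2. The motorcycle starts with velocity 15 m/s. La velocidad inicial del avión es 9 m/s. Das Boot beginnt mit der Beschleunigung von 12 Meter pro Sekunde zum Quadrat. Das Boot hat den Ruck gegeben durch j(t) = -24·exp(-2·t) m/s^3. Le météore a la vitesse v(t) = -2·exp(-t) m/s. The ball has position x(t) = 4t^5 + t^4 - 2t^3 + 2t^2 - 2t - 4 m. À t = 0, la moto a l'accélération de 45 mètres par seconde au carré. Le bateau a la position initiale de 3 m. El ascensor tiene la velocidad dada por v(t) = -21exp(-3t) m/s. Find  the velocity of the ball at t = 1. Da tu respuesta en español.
Partiendo de la posición x(t) = 4·t^5 + t^4 - 2·t^3 + 2·t^2 - 2·t - 4, tomamos 1 derivada. La derivada de la posición da la velocidad: v(t) = 20·t^4 + 4·t^3 - 6·t^2 + 4·t - 2. Tenemos la velocidad v(t) = 20·t^4 + 4·t^3 - 6·t^2 + 4·t - 2. Sustituyendo t = 1: v(1) = 20.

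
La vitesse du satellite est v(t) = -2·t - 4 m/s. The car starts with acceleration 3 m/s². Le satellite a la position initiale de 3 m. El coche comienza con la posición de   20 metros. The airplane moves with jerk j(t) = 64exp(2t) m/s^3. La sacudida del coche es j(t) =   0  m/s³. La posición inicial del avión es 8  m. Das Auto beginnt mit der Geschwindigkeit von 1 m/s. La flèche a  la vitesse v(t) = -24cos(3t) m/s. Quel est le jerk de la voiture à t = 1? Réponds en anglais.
We have jerk j(t) = 0. Substituting t = 1: j(1) = 0.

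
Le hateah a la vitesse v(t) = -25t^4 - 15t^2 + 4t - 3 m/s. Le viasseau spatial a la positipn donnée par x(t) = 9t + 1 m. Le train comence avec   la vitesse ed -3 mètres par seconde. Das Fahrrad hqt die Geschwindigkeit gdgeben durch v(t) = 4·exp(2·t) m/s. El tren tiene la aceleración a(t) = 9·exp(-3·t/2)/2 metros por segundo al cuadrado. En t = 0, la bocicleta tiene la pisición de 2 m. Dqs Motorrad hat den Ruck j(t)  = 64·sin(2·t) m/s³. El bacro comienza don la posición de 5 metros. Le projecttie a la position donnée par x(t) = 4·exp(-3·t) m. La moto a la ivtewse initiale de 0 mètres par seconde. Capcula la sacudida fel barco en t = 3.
Para resolver esto, necesitamos tomar 2 derivadas de nuestra ecuación de la velocidad v(t) = -25·t^4 - 15·t^2 + 4·t - 3. Derivando la velocidad, obtenemos la aceleración: a(t) = -100·t^3 - 30·t + 4. Tomando d/dt de a(t), encontramos j(t) = -300·t^2 - 30. Usando j(t) = -300·t^2 - 30 y sustituyendo t = 3, encontramos j = -2730.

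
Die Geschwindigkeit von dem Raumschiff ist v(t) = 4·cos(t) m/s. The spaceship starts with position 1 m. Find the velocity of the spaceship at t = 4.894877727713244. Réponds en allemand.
Wir haben die Geschwindigkeit v(t) = 4·cos(t). Durch Einsetzen von t = 4.894877727713244: v(4.894877727713244) = 0.725910219273004.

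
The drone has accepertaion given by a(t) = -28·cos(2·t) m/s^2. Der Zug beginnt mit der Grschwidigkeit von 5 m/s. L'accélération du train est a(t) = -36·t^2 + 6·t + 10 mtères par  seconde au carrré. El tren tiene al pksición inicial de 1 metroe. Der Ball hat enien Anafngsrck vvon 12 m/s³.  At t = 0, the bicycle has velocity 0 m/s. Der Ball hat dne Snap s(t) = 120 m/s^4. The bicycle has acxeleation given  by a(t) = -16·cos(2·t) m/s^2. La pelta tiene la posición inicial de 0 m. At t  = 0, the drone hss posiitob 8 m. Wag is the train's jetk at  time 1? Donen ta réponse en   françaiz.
Nous devons dériver notre équation de l'accélération a(t) = -36·t^2 + 6·t + 10 1 fois. En dérivant l'accélération, nous obtenons le jerk: j(t) = 6 - 72·t. Nous avons le jerk j(t) = 6 - 72·t. En substituant t = 1: j(1) = -66.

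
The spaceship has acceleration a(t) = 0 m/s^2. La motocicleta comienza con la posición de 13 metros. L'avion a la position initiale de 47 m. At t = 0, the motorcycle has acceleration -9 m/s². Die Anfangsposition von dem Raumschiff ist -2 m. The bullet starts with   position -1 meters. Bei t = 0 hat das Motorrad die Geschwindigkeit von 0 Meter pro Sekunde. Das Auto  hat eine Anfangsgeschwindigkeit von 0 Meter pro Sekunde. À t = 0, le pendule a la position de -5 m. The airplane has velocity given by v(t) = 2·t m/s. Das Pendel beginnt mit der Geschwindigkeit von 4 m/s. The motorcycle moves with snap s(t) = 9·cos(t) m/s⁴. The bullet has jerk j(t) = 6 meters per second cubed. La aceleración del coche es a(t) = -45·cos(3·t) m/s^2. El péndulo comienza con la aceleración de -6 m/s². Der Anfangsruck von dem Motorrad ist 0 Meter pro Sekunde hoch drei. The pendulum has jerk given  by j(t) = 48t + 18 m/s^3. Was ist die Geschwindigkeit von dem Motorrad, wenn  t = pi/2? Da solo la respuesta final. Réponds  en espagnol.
La velocidad en t = pi/2 es v = -9.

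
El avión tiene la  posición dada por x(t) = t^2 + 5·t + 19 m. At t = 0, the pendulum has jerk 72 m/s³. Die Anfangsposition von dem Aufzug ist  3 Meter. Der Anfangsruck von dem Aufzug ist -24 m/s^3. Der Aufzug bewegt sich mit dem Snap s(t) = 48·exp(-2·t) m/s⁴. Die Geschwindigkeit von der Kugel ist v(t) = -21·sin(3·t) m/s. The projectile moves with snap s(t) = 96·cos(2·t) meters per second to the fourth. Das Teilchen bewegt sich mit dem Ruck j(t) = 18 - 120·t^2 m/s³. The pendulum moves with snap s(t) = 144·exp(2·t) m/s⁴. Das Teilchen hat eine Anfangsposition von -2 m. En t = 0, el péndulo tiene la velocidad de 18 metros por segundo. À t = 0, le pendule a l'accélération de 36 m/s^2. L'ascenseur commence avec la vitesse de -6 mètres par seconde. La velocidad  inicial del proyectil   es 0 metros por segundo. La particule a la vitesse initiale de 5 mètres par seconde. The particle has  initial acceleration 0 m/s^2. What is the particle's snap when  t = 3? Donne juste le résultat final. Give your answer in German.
Der Snap bei t = 3 ist s = -720.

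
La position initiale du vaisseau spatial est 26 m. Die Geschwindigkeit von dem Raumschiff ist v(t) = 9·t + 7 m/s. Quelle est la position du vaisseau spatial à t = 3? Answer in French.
Pour résoudre ceci, nous devons prendre 1 intégrale de notre équation de la vitesse v(t) = 9·t + 7. La primitive de la vitesse, avec x(0) = 26, donne la position: x(t) = 9·t^2/2 + 7·t + 26. Nous avons la position x(t) = 9·t^2/2 + 7·t + 26. En substituant t = 3: x(3) = 175/2.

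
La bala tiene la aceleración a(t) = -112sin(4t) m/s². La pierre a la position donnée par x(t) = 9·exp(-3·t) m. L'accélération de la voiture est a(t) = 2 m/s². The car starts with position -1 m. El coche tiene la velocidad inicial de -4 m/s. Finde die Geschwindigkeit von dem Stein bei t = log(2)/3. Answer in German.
Wir müssen unsere Gleichung für die Position x(t) = 9·exp(-3·t) 1-mal ableiten. Mit d/dt von x(t) finden wir v(t) = -27·exp(-3·t). Mit v(t) = -27·exp(-3·t) und Einsetzen von t = log(2)/3, finden wir v = -27/2.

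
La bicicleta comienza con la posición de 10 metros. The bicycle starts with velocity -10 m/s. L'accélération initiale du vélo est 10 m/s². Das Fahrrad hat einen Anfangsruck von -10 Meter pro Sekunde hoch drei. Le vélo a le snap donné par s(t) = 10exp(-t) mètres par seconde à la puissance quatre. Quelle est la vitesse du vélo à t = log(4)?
En partant du snap s(t) = 10·exp(-t), nous prenons 3 intégrales. En intégrant le snap et en utilisant la condition initiale j(0) = -10, nous obtenons j(t) = -10·exp(-t). La primitive du jerk, avec a(0) = 10, donne l'accélération: a(t) = 10·exp(-t). L'intégrale de l'accélération est la vitesse. En utilisant v(0) = -10, nous obtenons v(t) = -10·exp(-t). De l'équation de la vitesse v(t) = -10·exp(-t), nous substituons t = log(4) pour obtenir v = -5/2.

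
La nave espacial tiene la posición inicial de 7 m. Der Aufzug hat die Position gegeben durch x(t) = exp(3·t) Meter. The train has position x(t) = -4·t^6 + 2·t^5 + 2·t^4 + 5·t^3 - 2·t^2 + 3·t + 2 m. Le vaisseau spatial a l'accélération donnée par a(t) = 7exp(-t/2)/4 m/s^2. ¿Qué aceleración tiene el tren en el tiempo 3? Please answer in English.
Starting from position x(t) = -4·t^6 + 2·t^5 + 2·t^4 + 5·t^3 - 2·t^2 + 3·t + 2, we take 2 derivatives. Differentiating position, we get velocity: v(t) = -24·t^5 + 10·t^4 + 8·t^3 + 15·t^2 - 4·t + 3. Taking d/dt of v(t), we find a(t) = -120·t^4 + 40·t^3 + 24·t^2 + 30·t - 4. Using a(t) = -120·t^4 + 40·t^3 + 24·t^2 + 30·t - 4 and substituting t = 3, we find a = -8338.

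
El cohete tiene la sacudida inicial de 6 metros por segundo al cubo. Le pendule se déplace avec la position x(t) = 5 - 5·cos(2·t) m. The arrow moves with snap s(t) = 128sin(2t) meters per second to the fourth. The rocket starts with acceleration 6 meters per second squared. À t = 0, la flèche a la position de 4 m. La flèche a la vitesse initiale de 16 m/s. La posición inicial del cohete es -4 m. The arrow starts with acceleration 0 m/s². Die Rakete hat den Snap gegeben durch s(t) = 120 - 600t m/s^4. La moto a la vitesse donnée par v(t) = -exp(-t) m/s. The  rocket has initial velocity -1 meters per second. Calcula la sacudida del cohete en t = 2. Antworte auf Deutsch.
Ausgehend von dem Snap s(t) = 120 - 600·t, nehmen wir 1 Integral. Mit ∫s(t)dt und Anwendung von j(0) = 6, finden wir j(t) = -300·t^2 + 120·t + 6. Aus der Gleichung für den Ruck j(t) = -300·t^2 + 120·t + 6, setzen wir t = 2 ein und erhalten j = -954.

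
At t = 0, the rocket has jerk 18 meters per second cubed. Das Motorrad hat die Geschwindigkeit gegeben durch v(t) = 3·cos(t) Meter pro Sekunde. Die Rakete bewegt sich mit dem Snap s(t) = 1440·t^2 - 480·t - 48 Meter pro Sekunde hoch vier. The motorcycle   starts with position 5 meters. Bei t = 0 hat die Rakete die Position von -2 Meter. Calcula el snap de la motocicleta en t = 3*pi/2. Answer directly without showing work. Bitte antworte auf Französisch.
La réponse est -3.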